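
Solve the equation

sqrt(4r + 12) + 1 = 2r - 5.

Isolate the radical: sqrt(4r + 12) = 2r - 6.
Square both sides: 4r + 12 = (2r - 6)^2.
Expand and rearrange: 4r^2 - 28r + 24 = 0.
Solving gives r = 6 or r = 1.
Check each candidate in the original equation:
  r = 6: sqrt(36) = 6, while 2r - 6 = 6 — valid.
  r = 1: sqrt(16) = 4, while 2r - 6 = -4 — extraneous.

r = 6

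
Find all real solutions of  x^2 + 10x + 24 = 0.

x = -6 or x = -4

Factor: (x + 4)(x + 6) = 0.
So x = -4 or x = -6.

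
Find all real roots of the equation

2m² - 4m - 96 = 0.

m = -6 or m = 8

Factor: 2(m + 6)(m - 8) = 0.
So m = -6 or m = 8.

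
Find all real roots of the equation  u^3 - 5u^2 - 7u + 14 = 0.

Possible rational roots are divisors of 14. Testing u = -2 gives 0, so (u + 2) is a factor.
Divide: u^3 - 5u^2 - 7u + 14 = (u + 2)(u^2 - 7u + 7).
Apply the quadratic formula to u^2 - 7u + 7 = 0: u = (7 +/- sqrt(21))/2, i.e. u ~= 5.7913 or u ~= 1.2087.

u = -2 or u = 1.2087 or u = 5.7913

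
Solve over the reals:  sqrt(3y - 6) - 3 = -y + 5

y = 5

Isolate the radical: sqrt(3y - 6) = -y + 8.
Square both sides: 3y - 6 = (-y + 8)^2.
Expand and rearrange: y^2 - 19y + 70 = 0.
Solving gives y = 14 or y = 5.
Check each candidate in the original equation:
  y = 14: sqrt(36) = 6, while -y + 8 = -6 — extraneous.
  y = 5: sqrt(9) = 3, while -y + 8 = 3 — valid.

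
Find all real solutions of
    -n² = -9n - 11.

n = -1.0902 or n = 10.0902

Rearrange to standard form: -n² + 9n + 11 = 0.
Discriminant: (9)² − 4·(-1)·11 = 125.
Quadratic formula: n = (-9 ± √125) / (-2).
So n = 9/2 - 5·√(5)/2 ≈ -1.0902 or n = 9/2 + 5·√(5)/2 ≈ 10.0902.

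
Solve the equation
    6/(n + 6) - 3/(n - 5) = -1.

Multiply both sides by (n + 6)(n - 5):
6(n - 5) - 3(n + 6) = -(n + 6)(n - 5).
Expand and collect terms: -n² - 4n + 78 = 0.
By the quadratic formula, n = (4 ± √328) / -2, so n ≈ -11.0554 or n ≈ 7.0554.
Neither value makes a denominator zero (n ≠ -6, n ≠ 5), so both are valid.

n = -11.0554 or n = 7.0554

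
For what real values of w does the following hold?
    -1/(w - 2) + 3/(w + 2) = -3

w = -2.9367 or w = 2.2701

Multiply both sides by (w - 2)(w + 2):
-(w + 2) + 3(w - 2) = -3(w - 2)(w + 2).
Expand and collect terms: -3w^2 - 2w + 20 = 0.
By the quadratic formula, w = (2 +/- sqrt(244)) / -6, so w ~= -2.9367 or w ~= 2.2701.
Neither value makes a denominator zero (w != 2, w != -2), so both are valid.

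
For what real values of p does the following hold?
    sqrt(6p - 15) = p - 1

Square both sides: 6p - 15 = (p - 1)^2.
Expand and rearrange: p^2 - 8p + 16 = 0.
This gives the repeated root p = 4.
Check in the original equation:
  p = 4: sqrt(9) = 3, while p - 1 = 3 — valid.

p = 4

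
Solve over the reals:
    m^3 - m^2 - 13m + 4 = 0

Possible rational roots are divisors of 4. Testing m = 4 gives 0, so (m - 4) is a factor.
Divide: m^3 - m^2 - 13m + 4 = (m - 4)(m^2 + 3m - 1).
Apply the quadratic formula to m^2 + 3m - 1 = 0: m = (-3 +/- sqrt(13))/2, i.e. m ~= 0.3028 or m ~= -3.3028.

m = -3.3028 or m = 0.3028 or m = 4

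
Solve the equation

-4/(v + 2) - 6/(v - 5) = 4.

v = -3.2231 or v = 3.7231

Multiply both sides by (v + 2)(v - 5):
-4(v - 5) - 6(v + 2) = 4(v + 2)(v - 5).
Expand and collect terms: 4v^2 - 2v - 48 = 0.
By the quadratic formula, v = (2 +/- sqrt(772)) / 8, so v ~= 3.7231 or v ~= -3.2231.
Neither value makes a denominator zero (v != -2, v != 5), so both are valid.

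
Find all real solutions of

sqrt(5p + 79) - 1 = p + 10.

p = -3

Isolate the radical: sqrt(5p + 79) = p + 11.
Square both sides: 5p + 79 = (p + 11)^2.
Expand and rearrange: p^2 + 17p + 42 = 0.
Solving gives p = -3 or p = -14.
Check each candidate in the original equation:
  p = -3: sqrt(64) = 8, while p + 11 = 8 — valid.
  p = -14: sqrt(9) = 3, while p + 11 = -3 — extraneous.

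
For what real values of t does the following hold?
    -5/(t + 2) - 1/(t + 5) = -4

t = -4.8267 or t = -0.6733

Multiply both sides by (t + 2)(t + 5):
-5(t + 5) - (t + 2) = -4(t + 2)(t + 5).
Expand and collect terms: -4t² - 22t - 13 = 0.
By the quadratic formula, t = (22 ± √276) / -8, so t ≈ -4.8267 or t ≈ -0.6733.
Neither value makes a denominator zero (t ≠ -2, t ≠ -5), so both are valid.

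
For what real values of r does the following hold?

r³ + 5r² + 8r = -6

r = -3

Rearrange: r³ + 5r² + 8r + 6 = 0.
Possible rational roots are divisors of 6. Testing r = -3 gives 0, so (r + 3) is a factor.
Divide: r³ + 5r² + 8r + 6 = (r + 3)(r² + 2r + 2).
The quadratic r² + 2r + 2 has discriminant -4 < 0, so no further real roots.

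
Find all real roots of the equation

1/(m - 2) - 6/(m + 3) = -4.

m = -1.3802 or m = 1.6302

Multiply both sides by (m - 2)(m + 3):
(m + 3) - 6(m - 2) = -4(m - 2)(m + 3).
Expand and collect terms: -4m² + m + 9 = 0.
By the quadratic formula, m = (-1 ± √145) / -8, so m ≈ -1.3802 or m ≈ 1.6302.
Neither value makes a denominator zero (m ≠ 2, m ≠ -3), so both are valid.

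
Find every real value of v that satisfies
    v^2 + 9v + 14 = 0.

v = -7 or v = -2

Factor: (v + 7)(v + 2) = 0.
So v = -7 or v = -2.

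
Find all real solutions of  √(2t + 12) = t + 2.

Square both sides: 2t + 12 = (t + 2)².
Expand and rearrange: t² + 2t - 8 = 0.
Solving gives t = 2 or t = -4.
Check each candidate in the original equation:
  t = 2: √(16) = 4, while t + 2 = 4 — valid.
  t = -4: √(4) = 2, while t + 2 = -2 — extraneous.

t = 2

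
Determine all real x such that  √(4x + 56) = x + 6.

Square both sides: 4x + 56 = (x + 6)².
Expand and rearrange: x² + 8x - 20 = 0.
Solving gives x = 2 or x = -10.
Check each candidate in the original equation:
  x = 2: √(64) = 8, while x + 6 = 8 — valid.
  x = -10: √(16) = 4, while x + 6 = -4 — extraneous.

x = 2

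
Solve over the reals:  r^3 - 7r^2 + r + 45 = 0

r = -2.1623 or r = 4.1623 or r = 5

Possible rational roots are divisors of 45. Testing r = 5 gives 0, so (r - 5) is a factor.
Divide: r^3 - 7r^2 + r + 45 = (r - 5)(r^2 - 2r - 9).
Apply the quadratic formula to r^2 - 2r - 9 = 0: r = (2 +/- sqrt(40))/2, i.e. r ~= 4.1623 or r ~= -2.1623.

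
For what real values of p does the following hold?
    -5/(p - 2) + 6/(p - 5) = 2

Multiply both sides by (p - 2)(p - 5):
-5(p - 5) + 6(p - 2) = 2(p - 2)(p - 5).
Expand and collect terms: 2p^2 - 15p + 7 = 0.
Factor or apply the quadratic formula: p = 7 or p = 0.5.
Neither value makes a denominator zero (p != 2, p != 5), so both are valid.

p = 0.5 or p = 7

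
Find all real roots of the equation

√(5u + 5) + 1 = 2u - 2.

Isolate the radical: √(5u + 5) = 2u - 3.
Square both sides: 5u + 5 = (2u - 3)².
Expand and rearrange: 4u² - 17u + 4 = 0.
Solving gives u = 4 or u = 0.25.
Check each candidate in the original equation:
  u = 4: √(25) = 5, while 2u - 3 = 5 — valid.
  u = 0.25: √(6.25) = 2.5, while 2u - 3 = -2.5 — extraneous.

u = 4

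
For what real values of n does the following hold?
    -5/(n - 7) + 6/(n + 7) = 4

Multiply both sides by (n - 7)(n + 7):
-5(n + 7) + 6(n - 7) = 4(n - 7)(n + 7).
Expand and collect terms: 4n² - n - 119 = 0.
By the quadratic formula, n = (1 ± √1905) / 8, so n ≈ 5.5808 or n ≈ -5.3308.
Neither value makes a denominator zero (n ≠ 7, n ≠ -7), so both are valid.

n = -5.3308 or n = 5.5808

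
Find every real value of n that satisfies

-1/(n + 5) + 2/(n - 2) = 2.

n = -5.4408 or n = 2.9408

Multiply both sides by (n + 5)(n - 2):
-(n - 2) + 2(n + 5) = 2(n + 5)(n - 2).
Expand and collect terms: 2n² + 5n - 32 = 0.
By the quadratic formula, n = (-5 ± √281) / 4, so n ≈ 2.9408 or n ≈ -5.4408.
Neither value makes a denominator zero (n ≠ -5, n ≠ 2), so both are valid.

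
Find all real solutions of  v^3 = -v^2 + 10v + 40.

Rearrange: v^3 + v^2 - 10v - 40 = 0.
Possible rational roots are divisors of -40. Testing v = 4 gives 0, so (v - 4) is a factor.
Divide: v^3 + v^2 - 10v - 40 = (v - 4)(v^2 + 5v + 10).
The quadratic v^2 + 5v + 10 has discriminant -15 < 0, so no further real roots.

v = 4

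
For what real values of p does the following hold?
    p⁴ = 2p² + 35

p = -2.6458 or p = 2.6458

Let u = p². The equation becomes u² - 2u - 35 = 0.
Factor: (u - 7)(u + 5) = 0, so u = 7 or u = -5.
p² = 7 gives p = ±√(7) ≈ ±2.6458.
p² = -5 < 0 has no real solution.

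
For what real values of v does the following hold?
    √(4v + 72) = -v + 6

v = -2

Square both sides: 4v + 72 = (-v + 6)².
Expand and rearrange: v² - 16v - 36 = 0.
Solving gives v = 18 or v = -2.
Check each candidate in the original equation:
  v = 18: √(144) = 12, while -v + 6 = -12 — extraneous.
  v = -2: √(64) = 8, while -v + 6 = 8 — valid.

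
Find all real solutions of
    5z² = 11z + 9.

z = -0.6349 or z = 2.8349

Rearrange to standard form: 5z² - 11z - 9 = 0.
Discriminant: (-11)² − 4·5·(-9) = 301.
Quadratic formula: z = (11 ± √301) / 10.
So z = 11/10 + √(301)/10 ≈ 2.8349 or z = 11/10 - √(301)/10 ≈ -0.6349.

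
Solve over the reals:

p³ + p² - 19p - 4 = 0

p = -4.7913 or p = -0.2087 or p = 4

Possible rational roots are divisors of -4. Testing p = 4 gives 0, so (p - 4) is a factor.
Divide: p³ + p² - 19p - 4 = (p - 4)(p² + 5p + 1).
Apply the quadratic formula to p² + 5p + 1 = 0: p = (-5 ± √21)/2, i.e. p ≈ -0.2087 or p ≈ -4.7913.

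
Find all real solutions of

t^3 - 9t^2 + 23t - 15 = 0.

Possible rational roots are divisors of -15. Testing t = 3 gives 0, so (t - 3) is a factor.
Divide: t^3 - 9t^2 + 23t - 15 = (t - 3)(t^2 - 6t + 5).
Factor the quadratic: t = 5 or t = 1.

t = 1 or t = 3 or t = 5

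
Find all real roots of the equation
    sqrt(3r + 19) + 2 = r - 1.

Isolate the radical: sqrt(3r + 19) = r - 3.
Square both sides: 3r + 19 = (r - 3)^2.
Expand and rearrange: r^2 - 9r - 10 = 0.
Solving gives r = 10 or r = -1.
Check each candidate in the original equation:
  r = 10: sqrt(49) = 7, while r - 3 = 7 — valid.
  r = -1: sqrt(16) = 4, while r - 3 = -4 — extraneous.

r = 10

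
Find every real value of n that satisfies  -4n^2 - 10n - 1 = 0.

n = -2.3956 or n = -0.1044

Discriminant: (-10)^2 - 4*(-4)*(-1) = 84.
Quadratic formula: n = (10 +/- sqrt(84)) / (-8).
So n = -5/4 - sqrt(21)/4 ~= -2.3956 or n = -5/4 + sqrt(21)/4 ~= -0.1044.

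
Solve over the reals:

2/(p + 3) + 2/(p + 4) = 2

p = -3.618 or p = -1.382

Multiply both sides by (p + 3)(p + 4):
2(p + 4) + 2(p + 3) = 2(p + 3)(p + 4).
Expand and collect terms: 2p² + 10p + 10 = 0.
By the quadratic formula, p = (-10 ± √20) / 4, so p ≈ -1.382 or p ≈ -3.618.
Neither value makes a denominator zero (p ≠ -3, p ≠ -4), so both are valid.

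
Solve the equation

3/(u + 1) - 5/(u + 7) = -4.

u = -5.5 or u = -2

Multiply both sides by (u + 1)(u + 7):
3(u + 7) - 5(u + 1) = -4(u + 1)(u + 7).
Expand and collect terms: -4u² - 30u - 44 = 0.
Factor or apply the quadratic formula: u = -5.5 or u = -2.
Neither value makes a denominator zero (u ≠ -1, u ≠ -7), so both are valid.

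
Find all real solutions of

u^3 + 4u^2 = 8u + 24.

Rearrange: u^3 + 4u^2 - 8u - 24 = 0.
Possible rational roots are divisors of -24. Testing u = -2 gives 0, so (u + 2) is a factor.
Divide: u^3 + 4u^2 - 8u - 24 = (u + 2)(u^2 + 2u - 12).
Apply the quadratic formula to u^2 + 2u - 12 = 0: u = (-2 +/- sqrt(52))/2, i.e. u ~= 2.6056 or u ~= -4.6056.

u = -4.6056 or u = -2 or u = 2.6056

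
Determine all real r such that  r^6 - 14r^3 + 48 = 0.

r = 1.8171 or r = 2

Let u = r^3. The equation becomes u^2 - 14u + 48 = 0.
Factor: (u - 8)(u - 6) = 0, so u = 8 or u = 6.
r^3 = 8 gives r = 2.
r^3 = 6 gives r = (6)^(1/3) ~= 1.8171.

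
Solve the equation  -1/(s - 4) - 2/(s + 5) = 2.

s = -6.0523 or s = 3.5523

Multiply both sides by (s - 4)(s + 5):
-(s + 5) - 2(s - 4) = 2(s - 4)(s + 5).
Expand and collect terms: 2s² + 5s - 43 = 0.
By the quadratic formula, s = (-5 ± √369) / 4, so s ≈ 3.5523 or s ≈ -6.0523.
Neither value makes a denominator zero (s ≠ 4, s ≠ -5), so both are valid.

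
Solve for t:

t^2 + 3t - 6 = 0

t = -4.3723 or t = 1.3723

Discriminant: (3)^2 - 4*1*(-6) = 33.
Quadratic formula: t = (-3 +/- sqrt(33)) / 2.
So t = -3/2 + sqrt(33)/2 ~= 1.3723 or t = -sqrt(33)/2 - 3/2 ~= -4.3723.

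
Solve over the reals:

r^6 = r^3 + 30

Let u = r^3. The equation becomes u^2 - u - 30 = 0.
Factor: (u - 6)(u + 5) = 0, so u = 6 or u = -5.
r^3 = 6 gives r = (6)^(1/3) ~= 1.8171.
r^3 = -5 gives r = -(5)^(1/3) ~= -1.71.

r = -1.71 or r = 1.8171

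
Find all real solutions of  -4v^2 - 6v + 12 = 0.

Discriminant: (-6)^2 - 4*(-4)*12 = 228.
Quadratic formula: v = (6 +/- sqrt(228)) / (-8).
So v = -sqrt(57)/4 - 3/4 ~= -2.6375 or v = -3/4 + sqrt(57)/4 ~= 1.1375.

v = -2.6375 or v = 1.1375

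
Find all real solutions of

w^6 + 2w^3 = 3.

Let u = w^3. The equation becomes u^2 + 2u - 3 = 0.
Factor: (u + 3)(u - 1) = 0, so u = -3 or u = 1.
w^3 = -3 gives w = -(3)^(1/3) ~= -1.4422.
w^3 = 1 gives w = 1.

w = -1.4422 or w = 1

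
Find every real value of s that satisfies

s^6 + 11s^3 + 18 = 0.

s = -2.0801 or s = -1.2599

Let u = s^3. The equation becomes u^2 + 11u + 18 = 0.
Factor: (u + 2)(u + 9) = 0, so u = -2 or u = -9.
s^3 = -2 gives s = -(2)^(1/3) ~= -1.2599.
s^3 = -9 gives s = -(9)^(1/3) ~= -2.0801.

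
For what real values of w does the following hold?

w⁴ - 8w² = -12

w = -2.4495 or w = -1.4142 or w = 1.4142 or w = 2.4495

Let u = w². The equation becomes u² - 8u + 12 = 0.
Factor: (u - 6)(u - 2) = 0, so u = 6 or u = 2.
w² = 6 gives w = ±√(6) ≈ ±2.4495.
w² = 2 gives w = ±√(2) ≈ ±1.4142.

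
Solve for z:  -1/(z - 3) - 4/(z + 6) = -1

z = -2.6056 or z = 4.6056

Multiply both sides by (z - 3)(z + 6):
-(z + 6) - 4(z - 3) = -(z - 3)(z + 6).
Expand and collect terms: -z² + 2z + 12 = 0.
By the quadratic formula, z = (-2 ± √52) / -2, so z ≈ -2.6056 or z ≈ 4.6056.
Neither value makes a denominator zero (z ≠ 3, z ≠ -6), so both are valid.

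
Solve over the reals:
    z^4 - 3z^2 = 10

z = -2.2361 or z = 2.2361

Let u = z^2. The equation becomes u^2 - 3u - 10 = 0.
Factor: (u - 5)(u + 2) = 0, so u = 5 or u = -2.
z^2 = 5 gives z = +/-sqrt(5) ~= +/-2.2361.
z^2 = -2 < 0 has no real solution.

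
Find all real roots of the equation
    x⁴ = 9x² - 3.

Let u = x². The equation becomes u² - 9u + 3 = 0.
By the quadratic formula, u = √(69)/2 + 9/2 or u = 9/2 - √(69)/2.
x² = √(69)/2 + 9/2 gives x = ±√(√(69)/2 + 9/2) ≈ ±2.9417.
x² = 9/2 - √(69)/2 gives x = ±√(9/2 - √(69)/2) ≈ ±0.5888.

x = -2.9417 or x = -0.5888 or x = 0.5888 or x = 2.9417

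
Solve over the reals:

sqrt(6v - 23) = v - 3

v = 4 or v = 8

Square both sides: 6v - 23 = (v - 3)^2.
Expand and rearrange: v^2 - 12v + 32 = 0.
Solving gives v = 8 or v = 4.
Check each candidate in the original equation:
  v = 8: sqrt(25) = 5, while v - 3 = 5 — valid.
  v = 4: sqrt(1) = 1, while v - 3 = 1 — valid.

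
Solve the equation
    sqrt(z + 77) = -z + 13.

z = 4

Square both sides: z + 77 = (-z + 13)^2.
Expand and rearrange: z^2 - 27z + 92 = 0.
Solving gives z = 23 or z = 4.
Check each candidate in the original equation:
  z = 23: sqrt(100) = 10, while -z + 13 = -10 — extraneous.
  z = 4: sqrt(81) = 9, while -z + 13 = 9 — valid.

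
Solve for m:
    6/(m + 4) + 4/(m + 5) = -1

m = -14.4244 or m = -4.5756

Multiply both sides by (m + 4)(m + 5):
6(m + 5) + 4(m + 4) = -(m + 4)(m + 5).
Expand and collect terms: -m^2 - 19m - 66 = 0.
By the quadratic formula, m = (19 +/- sqrt(97)) / -2, so m ~= -14.4244 or m ~= -4.5756.
Neither value makes a denominator zero (m != -4, m != -5), so both are valid.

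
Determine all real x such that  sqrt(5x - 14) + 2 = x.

Isolate the radical: sqrt(5x - 14) = x - 2.
Square both sides: 5x - 14 = (x - 2)^2.
Expand and rearrange: x^2 - 9x + 18 = 0.
Solving gives x = 6 or x = 3.
Check each candidate in the original equation:
  x = 6: sqrt(16) = 4, while x - 2 = 4 — valid.
  x = 3: sqrt(1) = 1, while x - 2 = 1 — valid.

x = 3 or x = 6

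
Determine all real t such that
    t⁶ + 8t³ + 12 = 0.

t = -1.8171 or t = -1.2599

Let u = t³. The equation becomes u² + 8u + 12 = 0.
Factor: (u + 2)(u + 6) = 0, so u = -2 or u = -6.
t³ = -2 gives t = -∛(2) ≈ -1.2599.
t³ = -6 gives t = -∛(6) ≈ -1.8171.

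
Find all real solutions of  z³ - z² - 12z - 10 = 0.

z = -2.3166 or z = -1 or z = 4.3166

Possible rational roots are divisors of -10. Testing z = -1 gives 0, so (z + 1) is a factor.
Divide: z³ - z² - 12z - 10 = (z + 1)(z² - 2z - 10).
Apply the quadratic formula to z² - 2z - 10 = 0: z = (2 ± √44)/2, i.e. z ≈ 4.3166 or z ≈ -2.3166.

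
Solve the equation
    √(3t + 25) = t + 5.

t = 0

Square both sides: 3t + 25 = (t + 5)².
Expand and rearrange: t² + 7t = 0.
Solving gives t = 0 or t = -7.
Check each candidate in the original equation:
  t = 0: √(25) = 5, while t + 5 = 5 — valid.
  t = -7: √(4) = 2, while t + 5 = -2 — extraneous.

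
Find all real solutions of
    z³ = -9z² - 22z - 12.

Rearrange: z³ + 9z² + 22z + 12 = 0.
Possible rational roots are divisors of 12. Testing z = -3 gives 0, so (z + 3) is a factor.
Divide: z³ + 9z² + 22z + 12 = (z + 3)(z² + 6z + 4).
Apply the quadratic formula to z² + 6z + 4 = 0: z = (-6 ± √20)/2, i.e. z ≈ -0.7639 or z ≈ -5.2361.

z = -5.2361 or z = -3 or z = -0.7639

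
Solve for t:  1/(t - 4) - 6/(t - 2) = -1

Multiply both sides by (t - 4)(t - 2):
(t - 2) - 6(t - 4) = -(t - 4)(t - 2).
Expand and collect terms: -t² + 11t - 30 = 0.
Factor or apply the quadratic formula: t = 5 or t = 6.
Neither value makes a denominator zero (t ≠ 4, t ≠ 2), so both are valid.

t = 5 or t = 6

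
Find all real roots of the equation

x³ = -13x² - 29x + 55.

Rearrange: x³ + 13x² + 29x - 55 = 0.
Possible rational roots are divisors of -55. Testing x = -5 gives 0, so (x + 5) is a factor.
Divide: x³ + 13x² + 29x - 55 = (x + 5)(x² + 8x - 11).
Apply the quadratic formula to x² + 8x - 11 = 0: x = (-8 ± √108)/2, i.e. x ≈ 1.1962 or x ≈ -9.1962.

x = -9.1962 or x = -5 or x = 1.1962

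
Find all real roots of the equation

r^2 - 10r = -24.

Bring every term to one side: r^2 - 10r + 24 = 0.
Factor: (r - 4)(r - 6) = 0.
So r = 4 or r = 6.

r = 4 or r = 6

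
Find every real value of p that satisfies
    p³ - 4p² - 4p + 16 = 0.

p = -2 or p = 2 or p = 4

Possible rational roots are divisors of 16. Testing p = -2 gives 0, so (p + 2) is a factor.
Divide: p³ - 4p² - 4p + 16 = (p + 2)(p² - 6p + 8).
Factor the quadratic: p = 4 or p = 2.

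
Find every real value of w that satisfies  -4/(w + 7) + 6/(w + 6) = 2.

Multiply both sides by (w + 7)(w + 6):
-4(w + 6) + 6(w + 7) = 2(w + 7)(w + 6).
Expand and collect terms: 2w^2 + 24w + 66 = 0.
By the quadratic formula, w = (-24 +/- sqrt(48)) / 4, so w ~= -4.2679 or w ~= -7.7321.
Neither value makes a denominator zero (w != -7, w != -6), so both are valid.

w = -7.7321 or w = -4.2679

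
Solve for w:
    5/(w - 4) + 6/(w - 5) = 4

w = 4.3698 or w = 7.3802

Multiply both sides by (w - 4)(w - 5):
5(w - 5) + 6(w - 4) = 4(w - 4)(w - 5).
Expand and collect terms: 4w² - 47w + 129 = 0.
By the quadratic formula, w = (47 ± √145) / 8, so w ≈ 7.3802 or w ≈ 4.3698.
Neither value makes a denominator zero (w ≠ 4, w ≠ 5), so both are valid.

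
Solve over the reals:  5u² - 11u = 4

Rearrange to standard form: 5u² - 11u - 4 = 0.
Discriminant: (-11)² − 4·5·(-4) = 201.
Quadratic formula: u = (11 ± √201) / 10.
So u = 11/10 + √(201)/10 ≈ 2.5177 or u = 11/10 - √(201)/10 ≈ -0.3177.

u = -0.3177 or u = 2.5177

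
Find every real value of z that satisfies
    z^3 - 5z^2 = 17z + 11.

Rearrange: z^3 - 5z^2 - 17z - 11 = 0.
Possible rational roots are divisors of -11. Testing z = -1 gives 0, so (z + 1) is a factor.
Divide: z^3 - 5z^2 - 17z - 11 = (z + 1)(z^2 - 6z - 11).
Apply the quadratic formula to z^2 - 6z - 11 = 0: z = (6 +/- sqrt(80))/2, i.e. z ~= 7.4721 or z ~= -1.4721.

z = -1.4721 or z = -1 or z = 7.4721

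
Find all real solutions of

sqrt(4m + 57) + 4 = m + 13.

Isolate the radical: sqrt(4m + 57) = m + 9.
Square both sides: 4m + 57 = (m + 9)^2.
Expand and rearrange: m^2 + 14m + 24 = 0.
Solving gives m = -2 or m = -12.
Check each candidate in the original equation:
  m = -2: sqrt(49) = 7, while m + 9 = 7 — valid.
  m = -12: sqrt(9) = 3, while m + 9 = -3 — extraneous.

m = -2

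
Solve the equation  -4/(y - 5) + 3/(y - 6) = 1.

Multiply both sides by (y - 5)(y - 6):
-4(y - 6) + 3(y - 5) = (y - 5)(y - 6).
Expand and collect terms: y² - 10y + 21 = 0.
Factor or apply the quadratic formula: y = 7 or y = 3.
Neither value makes a denominator zero (y ≠ 5, y ≠ 6), so both are valid.

y = 3 or y = 7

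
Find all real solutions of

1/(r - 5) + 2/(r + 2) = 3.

r = -1.3665 or r = 5.3665

Multiply both sides by (r - 5)(r + 2):
(r + 2) + 2(r - 5) = 3(r - 5)(r + 2).
Expand and collect terms: 3r² - 12r - 22 = 0.
By the quadratic formula, r = (12 ± √408) / 6, so r ≈ 5.3665 or r ≈ -1.3665.
Neither value makes a denominator zero (r ≠ 5, r ≠ -2), so both are valid.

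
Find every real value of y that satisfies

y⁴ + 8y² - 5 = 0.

Let u = y². The equation becomes u² + 8u - 5 = 0.
By the quadratic formula, u = -4 + √(21) or u = -√(21) - 4.
y² = -4 + √(21) gives y = ±√(-4 + √(21)) ≈ ±0.7633.
y² = -√(21) - 4 < 0 has no real solution.

y = -0.7633 or y = 0.7633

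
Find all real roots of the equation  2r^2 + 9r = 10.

Rearrange to standard form: 2r^2 + 9r - 10 = 0.
Discriminant: (9)^2 - 4*2*(-10) = 161.
Quadratic formula: r = (-9 +/- sqrt(161)) / 4.
So r = -9/4 + sqrt(161)/4 ~= 0.9221 or r = -sqrt(161)/4 - 9/4 ~= -5.4221.

r = -5.4221 or r = 0.9221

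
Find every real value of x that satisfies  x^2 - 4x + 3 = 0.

Factor: (x - 1)(x - 3) = 0.
So x = 1 or x = 3.

x = 1 or x = 3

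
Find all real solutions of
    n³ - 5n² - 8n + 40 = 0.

Possible rational roots are divisors of 40. Testing n = 5 gives 0, so (n - 5) is a factor.
Divide: n³ - 5n² - 8n + 40 = (n - 5)(n² - 8).
Apply the quadratic formula to n² - 8 = 0: n = (0 ± √32)/2, i.e. n ≈ 2.8284 or n ≈ -2.8284.

n = -2.8284 or n = 2.8284 or n = 5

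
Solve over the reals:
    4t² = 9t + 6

t = -0.538 or t = 2.788

Rearrange to standard form: 4t² - 9t - 6 = 0.
Discriminant: (-9)² − 4·4·(-6) = 177.
Quadratic formula: t = (9 ± √177) / 8.
So t = 9/8 + √(177)/8 ≈ 2.788 or t = 9/8 - √(177)/8 ≈ -0.538.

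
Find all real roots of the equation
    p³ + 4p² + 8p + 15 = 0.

Possible rational roots are divisors of 15. Testing p = -3 gives 0, so (p + 3) is a factor.
Divide: p³ + 4p² + 8p + 15 = (p + 3)(p² + p + 5).
The quadratic p² + p + 5 has discriminant -19 < 0, so no further real roots.

p = -3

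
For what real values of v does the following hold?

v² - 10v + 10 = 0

Discriminant: (-10)² − 4·1·10 = 60.
Quadratic formula: v = (10 ± √60) / 2.
So v = √(15) + 5 ≈ 8.873 or v = 5 - √(15) ≈ 1.127.

v = 1.127 or v = 8.873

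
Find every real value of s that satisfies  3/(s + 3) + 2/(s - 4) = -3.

s = -4.0898 or s = 3.4231

Multiply both sides by (s + 3)(s - 4):
3(s - 4) + 2(s + 3) = -3(s + 3)(s - 4).
Expand and collect terms: -3s^2 - 2s + 42 = 0.
By the quadratic formula, s = (2 +/- sqrt(508)) / -6, so s ~= -4.0898 or s ~= 3.4231.
Neither value makes a denominator zero (s != -3, s != 4), so both are valid.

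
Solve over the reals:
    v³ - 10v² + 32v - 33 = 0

v = 2.382 or v = 3 or v = 4.618

Possible rational roots are divisors of -33. Testing v = 3 gives 0, so (v - 3) is a factor.
Divide: v³ - 10v² + 32v - 33 = (v - 3)(v² - 7v + 11).
Apply the quadratic formula to v² - 7v + 11 = 0: v = (7 ± √5)/2, i.e. v ≈ 4.618 or v ≈ 2.382.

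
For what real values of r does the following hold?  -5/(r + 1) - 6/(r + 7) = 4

r = -8.7868 or r = -1.9632

Multiply both sides by (r + 1)(r + 7):
-5(r + 7) - 6(r + 1) = 4(r + 1)(r + 7).
Expand and collect terms: 4r² + 43r + 69 = 0.
By the quadratic formula, r = (-43 ± √745) / 8, so r ≈ -1.9632 or r ≈ -8.7868.
Neither value makes a denominator zero (r ≠ -1, r ≠ -7), so both are valid.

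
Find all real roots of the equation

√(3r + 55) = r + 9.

r = -2

Square both sides: 3r + 55 = (r + 9)².
Expand and rearrange: r² + 15r + 26 = 0.
Solving gives r = -2 or r = -13.
Check each candidate in the original equation:
  r = -2: √(49) = 7, while r + 9 = 7 — valid.
  r = -13: √(16) = 4, while r + 9 = -4 — extraneous.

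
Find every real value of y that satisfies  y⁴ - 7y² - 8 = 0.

Let u = y². The equation becomes u² - 7u - 8 = 0.
Factor: (u + 1)(u - 8) = 0, so u = -1 or u = 8.
y² = -1 < 0 has no real solution.
y² = 8 gives y = ±2·√(2) ≈ ±2.8284.

y = -2.8284 or y = 2.8284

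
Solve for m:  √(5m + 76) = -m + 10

m = 1

Square both sides: 5m + 76 = (-m + 10)².
Expand and rearrange: m² - 25m + 24 = 0.
Solving gives m = 24 or m = 1.
Check each candidate in the original equation:
  m = 24: √(196) = 14, while -m + 10 = -14 — extraneous.
  m = 1: √(81) = 9, while -m + 10 = 9 — valid.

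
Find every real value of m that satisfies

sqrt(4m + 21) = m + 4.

Square both sides: 4m + 21 = (m + 4)^2.
Expand and rearrange: m^2 + 4m - 5 = 0.
Solving gives m = 1 or m = -5.
Check each candidate in the original equation:
  m = 1: sqrt(25) = 5, while m + 4 = 5 — valid.
  m = -5: sqrt(1) = 1, while m + 4 = -1 — extraneous.

m = 1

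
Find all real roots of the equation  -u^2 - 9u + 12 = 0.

Discriminant: (-9)^2 - 4*(-1)*12 = 129.
Quadratic formula: u = (9 +/- sqrt(129)) / (-2).
So u = -sqrt(129)/2 - 9/2 ~= -10.1789 or u = -9/2 + sqrt(129)/2 ~= 1.1789.

u = -10.1789 or u = 1.1789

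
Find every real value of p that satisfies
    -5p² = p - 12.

Rearrange to standard form: -5p² - p + 12 = 0.
Discriminant: (-1)² − 4·(-5)·12 = 241.
Quadratic formula: p = (1 ± √241) / (-10).
So p = -√(241)/10 - 1/10 ≈ -1.6524 or p = -1/10 + √(241)/10 ≈ 1.4524.

p = -1.6524 or p = 1.4524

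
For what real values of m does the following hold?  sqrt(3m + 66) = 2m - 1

m = 5

Square both sides: 3m + 66 = (2m - 1)^2.
Expand and rearrange: 4m^2 - 7m - 65 = 0.
Solving gives m = 5 or m = -3.25.
Check each candidate in the original equation:
  m = 5: sqrt(81) = 9, while 2m - 1 = 9 — valid.
  m = -3.25: sqrt(56.25) = 7.5, while 2m - 1 = -7.5 — extraneous.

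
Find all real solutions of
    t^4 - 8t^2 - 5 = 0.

t = -2.9296 or t = 2.9296

Let u = t^2. The equation becomes u^2 - 8u - 5 = 0.
By the quadratic formula, u = 4 + sqrt(21) or u = 4 - sqrt(21).
t^2 = 4 + sqrt(21) gives t = +/-sqrt(4 + sqrt(21)) ~= +/-2.9296.
t^2 = 4 - sqrt(21) < 0 has no real solution.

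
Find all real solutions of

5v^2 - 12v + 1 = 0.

v = 0.0864 or v = 2.3136

Discriminant: (-12)^2 - 4*5*1 = 124.
Quadratic formula: v = (12 +/- sqrt(124)) / 10.
So v = sqrt(31)/5 + 6/5 ~= 2.3136 or v = 6/5 - sqrt(31)/5 ~= 0.0864.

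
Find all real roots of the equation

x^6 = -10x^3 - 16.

Let u = x^3. The equation becomes u^2 + 10u + 16 = 0.
Factor: (u + 2)(u + 8) = 0, so u = -2 or u = -8.
x^3 = -2 gives x = -(2)^(1/3) ~= -1.2599.
x^3 = -8 gives x = -2.

x = -2 or x = -1.2599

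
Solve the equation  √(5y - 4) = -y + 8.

y = 4

Square both sides: 5y - 4 = (-y + 8)².
Expand and rearrange: y² - 21y + 68 = 0.
Solving gives y = 17 or y = 4.
Check each candidate in the original equation:
  y = 17: √(81) = 9, while -y + 8 = -9 — extraneous.
  y = 4: √(16) = 4, while -y + 8 = 4 — valid.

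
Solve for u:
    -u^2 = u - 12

Bring every term to one side: -u^2 - u + 12 = 0.
Factor: -1(u - 3)(u + 4) = 0.
So u = 3 or u = -4.

u = -4 or u = 3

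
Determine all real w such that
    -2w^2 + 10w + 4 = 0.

w = -0.3723 or w = 5.3723

Discriminant: (10)^2 - 4*(-2)*4 = 132.
Quadratic formula: w = (-10 +/- sqrt(132)) / (-4).
So w = 5/2 - sqrt(33)/2 ~= -0.3723 or w = 5/2 + sqrt(33)/2 ~= 5.3723.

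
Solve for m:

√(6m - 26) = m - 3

m = 5 or m = 7

Square both sides: 6m - 26 = (m - 3)².
Expand and rearrange: m² - 12m + 35 = 0.
Solving gives m = 7 or m = 5.
Check each candidate in the original equation:
  m = 7: √(16) = 4, while m - 3 = 4 — valid.
  m = 5: √(4) = 2, while m - 3 = 2 — valid.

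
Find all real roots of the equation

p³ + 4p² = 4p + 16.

p = -4 or p = -2 or p = 2

Rearrange: p³ + 4p² - 4p - 16 = 0.
Possible rational roots are divisors of -16. Testing p = 2 gives 0, so (p - 2) is a factor.
Divide: p³ + 4p² - 4p - 16 = (p - 2)(p² + 6p + 8).
Factor the quadratic: p = -2 or p = -4.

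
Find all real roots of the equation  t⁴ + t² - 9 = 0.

t = -1.5942 or t = 1.5942

Let u = t². The equation becomes u² + u - 9 = 0.
By the quadratic formula, u = -1/2 + √(37)/2 or u = -√(37)/2 - 1/2.
t² = -1/2 + √(37)/2 gives t = ±√(-1/2 + √(37)/2) ≈ ±1.5942.
t² = -√(37)/2 - 1/2 < 0 has no real solution.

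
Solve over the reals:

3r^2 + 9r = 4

r = -3.393 or r = 0.393

Rearrange to standard form: 3r^2 + 9r - 4 = 0.
Discriminant: (9)^2 - 4*3*(-4) = 129.
Quadratic formula: r = (-9 +/- sqrt(129)) / 6.
So r = -3/2 + sqrt(129)/6 ~= 0.393 or r = -sqrt(129)/6 - 3/2 ~= -3.393.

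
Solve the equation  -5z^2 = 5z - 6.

Rearrange to standard form: -5z^2 - 5z + 6 = 0.
Discriminant: (-5)^2 - 4*(-5)*6 = 145.
Quadratic formula: z = (5 +/- sqrt(145)) / (-10).
So z = -sqrt(145)/10 - 1/2 ~= -1.7042 or z = -1/2 + sqrt(145)/10 ~= 0.7042.

z = -1.7042 or z = 0.7042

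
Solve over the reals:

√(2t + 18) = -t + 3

Square both sides: 2t + 18 = (-t + 3)².
Expand and rearrange: t² - 8t - 9 = 0.
Solving gives t = 9 or t = -1.
Check each candidate in the original equation:
  t = 9: √(36) = 6, while -t + 3 = -6 — extraneous.
  t = -1: √(16) = 4, while -t + 3 = 4 — valid.

t = -1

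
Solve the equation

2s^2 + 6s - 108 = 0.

s = -9 or s = 6

Factor: 2(s - 6)(s + 9) = 0.
So s = 6 or s = -9.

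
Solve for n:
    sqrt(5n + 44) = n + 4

Square both sides: 5n + 44 = (n + 4)^2.
Expand and rearrange: n^2 + 3n - 28 = 0.
Solving gives n = 4 or n = -7.
Check each candidate in the original equation:
  n = 4: sqrt(64) = 8, while n + 4 = 8 — valid.
  n = -7: sqrt(9) = 3, while n + 4 = -3 — extraneous.

n = 4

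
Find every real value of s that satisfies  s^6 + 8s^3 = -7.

Let u = s^3. The equation becomes u^2 + 8u + 7 = 0.
Factor: (u + 7)(u + 1) = 0, so u = -7 or u = -1.
s^3 = -7 gives s = -(7)^(1/3) ~= -1.9129.
s^3 = -1 gives s = -1.

s = -1.9129 or s = -1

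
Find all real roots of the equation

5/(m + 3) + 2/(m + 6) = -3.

m = -7.1196 or m = -4.2137

Multiply both sides by (m + 3)(m + 6):
5(m + 6) + 2(m + 3) = -3(m + 3)(m + 6).
Expand and collect terms: -3m^2 - 34m - 90 = 0.
By the quadratic formula, m = (34 +/- sqrt(76)) / -6, so m ~= -7.1196 or m ~= -4.2137.
Neither value makes a denominator zero (m != -3, m != -6), so both are valid.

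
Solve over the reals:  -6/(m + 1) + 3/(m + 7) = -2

m = -8.0523 or m = 1.5523

Multiply both sides by (m + 1)(m + 7):
-6(m + 7) + 3(m + 1) = -2(m + 1)(m + 7).
Expand and collect terms: -2m^2 - 13m + 25 = 0.
By the quadratic formula, m = (13 +/- sqrt(369)) / -4, so m ~= -8.0523 or m ~= 1.5523.
Neither value makes a denominator zero (m != -1, m != -7), so both are valid.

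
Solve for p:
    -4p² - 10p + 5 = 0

Discriminant: (-10)² − 4·(-4)·5 = 180.
Quadratic formula: p = (10 ± √180) / (-8).
So p = -3·√(5)/4 - 5/4 ≈ -2.9271 or p = -5/4 + 3·√(5)/4 ≈ 0.4271.

p = -2.9271 or p = 0.4271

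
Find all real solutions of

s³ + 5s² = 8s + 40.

s = -5 or s = -2.8284 or s = 2.8284

Rearrange: s³ + 5s² - 8s - 40 = 0.
Possible rational roots are divisors of -40. Testing s = -5 gives 0, so (s + 5) is a factor.
Divide: s³ + 5s² - 8s - 40 = (s + 5)(s² - 8).
Apply the quadratic formula to s² - 8 = 0: s = (0 ± √32)/2, i.e. s ≈ 2.8284 or s ≈ -2.8284.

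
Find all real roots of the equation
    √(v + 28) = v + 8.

Square both sides: v + 28 = (v + 8)².
Expand and rearrange: v² + 15v + 36 = 0.
Solving gives v = -3 or v = -12.
Check each candidate in the original equation:
  v = -3: √(25) = 5, while v + 8 = 5 — valid.
  v = -12: √(16) = 4, while v + 8 = -4 — extraneous.

v = -3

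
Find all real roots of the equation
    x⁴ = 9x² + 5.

x = -3.0862 or x = 3.0862

Let u = x². The equation becomes u² - 9u - 5 = 0.
By the quadratic formula, u = 9/2 + √(101)/2 or u = 9/2 - √(101)/2.
x² = 9/2 + √(101)/2 gives x = ±√(9/2 + √(101)/2) ≈ ±3.0862.
x² = 9/2 - √(101)/2 < 0 has no real solution.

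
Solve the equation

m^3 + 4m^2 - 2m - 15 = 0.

m = -3 or m = -2.7913 or m = 1.7913

Possible rational roots are divisors of -15. Testing m = -3 gives 0, so (m + 3) is a factor.
Divide: m^3 + 4m^2 - 2m - 15 = (m + 3)(m^2 + m - 5).
Apply the quadratic formula to m^2 + m - 5 = 0: m = (-1 +/- sqrt(21))/2, i.e. m ~= 1.7913 or m ~= -2.7913.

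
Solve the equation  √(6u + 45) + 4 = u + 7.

u = 6

Isolate the radical: √(6u + 45) = u + 3.
Square both sides: 6u + 45 = (u + 3)².
Expand and rearrange: u² - 36 = 0.
Solving gives u = 6 or u = -6.
Check each candidate in the original equation:
  u = 6: √(81) = 9, while u + 3 = 9 — valid.
  u = -6: √(9) = 3, while u + 3 = -3 — extraneous.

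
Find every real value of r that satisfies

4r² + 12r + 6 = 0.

r = -2.366 or r = -0.634

Discriminant: (12)² − 4·4·6 = 48.
Quadratic formula: r = (-12 ± √48) / 8.
So r = -3/2 + √(3)/2 ≈ -0.634 or r = -3/2 - √(3)/2 ≈ -2.366.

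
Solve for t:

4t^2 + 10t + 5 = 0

t = -1.809 or t = -0.691

Discriminant: (10)^2 - 4*4*5 = 20.
Quadratic formula: t = (-10 +/- sqrt(20)) / 8.
So t = -5/4 + sqrt(5)/4 ~= -0.691 or t = -5/4 - sqrt(5)/4 ~= -1.809.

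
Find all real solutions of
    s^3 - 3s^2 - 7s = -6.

Rearrange: s^3 - 3s^2 - 7s + 6 = 0.
Possible rational roots are divisors of 6. Testing s = -2 gives 0, so (s + 2) is a factor.
Divide: s^3 - 3s^2 - 7s + 6 = (s + 2)(s^2 - 5s + 3).
Apply the quadratic formula to s^2 - 5s + 3 = 0: s = (5 +/- sqrt(13))/2, i.e. s ~= 4.3028 or s ~= 0.6972.

s = -2 or s = 0.6972 or s = 4.3028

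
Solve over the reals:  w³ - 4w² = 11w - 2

Rearrange: w³ - 4w² - 11w + 2 = 0.
Possible rational roots are divisors of 2. Testing w = -2 gives 0, so (w + 2) is a factor.
Divide: w³ - 4w² - 11w + 2 = (w + 2)(w² - 6w + 1).
Apply the quadratic formula to w² - 6w + 1 = 0: w = (6 ± √32)/2, i.e. w ≈ 5.8284 or w ≈ 0.1716.

w = -2 or w = 0.1716 or w = 5.8284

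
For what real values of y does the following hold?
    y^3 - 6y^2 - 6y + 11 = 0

y = -1.6533 or y = 1 or y = 6.6533

Possible rational roots are divisors of 11. Testing y = 1 gives 0, so (y - 1) is a factor.
Divide: y^3 - 6y^2 - 6y + 11 = (y - 1)(y^2 - 5y - 11).
Apply the quadratic formula to y^2 - 5y - 11 = 0: y = (5 +/- sqrt(69))/2, i.e. y ~= 6.6533 or y ~= -1.6533.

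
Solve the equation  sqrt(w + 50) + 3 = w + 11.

w = -1

Isolate the radical: sqrt(w + 50) = w + 8.
Square both sides: w + 50 = (w + 8)^2.
Expand and rearrange: w^2 + 15w + 14 = 0.
Solving gives w = -1 or w = -14.
Check each candidate in the original equation:
  w = -1: sqrt(49) = 7, while w + 8 = 7 — valid.
  w = -14: sqrt(36) = 6, while w + 8 = -6 — extraneous.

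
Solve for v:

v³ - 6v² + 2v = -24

v = -1.6458 or v = 3.6458 or v = 4

Rearrange: v³ - 6v² + 2v + 24 = 0.
Possible rational roots are divisors of 24. Testing v = 4 gives 0, so (v - 4) is a factor.
Divide: v³ - 6v² + 2v + 24 = (v - 4)(v² - 2v - 6).
Apply the quadratic formula to v² - 2v - 6 = 0: v = (2 ± √28)/2, i.e. v ≈ 3.6458 or v ≈ -1.6458.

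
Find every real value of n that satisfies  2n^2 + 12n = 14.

Bring every term to one side: 2n^2 + 12n - 14 = 0.
Factor: 2(n + 7)(n - 1) = 0.
So n = -7 or n = 1.

n = -7 or n = 1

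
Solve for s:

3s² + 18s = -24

Bring every term to one side: 3s² + 18s + 24 = 0.
Factor: 3(s + 2)(s + 4) = 0.
So s = -2 or s = -4.

s = -4 or s = -2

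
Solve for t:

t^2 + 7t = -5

t = -6.1926 or t = -0.8074

Rearrange to standard form: t^2 + 7t + 5 = 0.
Discriminant: (7)^2 - 4*1*5 = 29.
Quadratic formula: t = (-7 +/- sqrt(29)) / 2.
So t = -7/2 + sqrt(29)/2 ~= -0.8074 or t = -7/2 - sqrt(29)/2 ~= -6.1926.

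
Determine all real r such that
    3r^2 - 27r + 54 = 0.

Factor: 3(r - 6)(r - 3) = 0.
So r = 6 or r = 3.

r = 3 or r = 6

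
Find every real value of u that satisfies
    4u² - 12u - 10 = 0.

Discriminant: (-12)² − 4·4·(-10) = 304.
Quadratic formula: u = (12 ± √304) / 8.
So u = 3/2 + √(19)/2 ≈ 3.6794 or u = 3/2 - √(19)/2 ≈ -0.6794.

u = -0.6794 or u = 3.6794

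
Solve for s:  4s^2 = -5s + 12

Rearrange to standard form: 4s^2 + 5s - 12 = 0.
Discriminant: (5)^2 - 4*4*(-12) = 217.
Quadratic formula: s = (-5 +/- sqrt(217)) / 8.
So s = -5/8 + sqrt(217)/8 ~= 1.2164 or s = -sqrt(217)/8 - 5/8 ~= -2.4664.

s = -2.4664 or s = 1.2164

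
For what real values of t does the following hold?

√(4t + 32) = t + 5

t = 1

Square both sides: 4t + 32 = (t + 5)².
Expand and rearrange: t² + 6t - 7 = 0.
Solving gives t = 1 or t = -7.
Check each candidate in the original equation:
  t = 1: √(36) = 6, while t + 5 = 6 — valid.
  t = -7: √(4) = 2, while t + 5 = -2 — extraneous.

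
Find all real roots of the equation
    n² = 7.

n = -2.6458 or n = 2.6458

Rearrange to standard form: n² - 7 = 0.
Discriminant: (0)² − 4·1·(-7) = 28.
Quadratic formula: n = (0 ± √28) / 2.
So n = √(7) ≈ 2.6458 or n = -√(7) ≈ -2.6458.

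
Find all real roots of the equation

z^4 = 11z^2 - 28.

z = -2.6458 or z = -2 or z = 2 or z = 2.6458

Let u = z^2. The equation becomes u^2 - 11u + 28 = 0.
Factor: (u - 4)(u - 7) = 0, so u = 4 or u = 7.
z^2 = 4 gives z = +/-2.
z^2 = 7 gives z = +/-sqrt(7) ~= +/-2.6458.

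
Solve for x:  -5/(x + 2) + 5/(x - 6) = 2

x = -4 or x = 8

Multiply both sides by (x + 2)(x - 6):
-5(x - 6) + 5(x + 2) = 2(x + 2)(x - 6).
Expand and collect terms: 2x^2 - 8x - 64 = 0.
Factor or apply the quadratic formula: x = 8 or x = -4.
Neither value makes a denominator zero (x != -2, x != 6), so both are valid.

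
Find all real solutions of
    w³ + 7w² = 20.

Rearrange: w³ + 7w² - 20 = 0.
Possible rational roots are divisors of -20. Testing w = -2 gives 0, so (w + 2) is a factor.
Divide: w³ + 7w² - 20 = (w + 2)(w² + 5w - 10).
Apply the quadratic formula to w² + 5w - 10 = 0: w = (-5 ± √65)/2, i.e. w ≈ 1.5311 or w ≈ -6.5311.

w = -6.5311 or w = -2 or w = 1.5311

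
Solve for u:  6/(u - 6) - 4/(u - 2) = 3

Multiply both sides by (u - 6)(u - 2):
6(u - 2) - 4(u - 6) = 3(u - 6)(u - 2).
Expand and collect terms: 3u² - 26u + 24 = 0.
By the quadratic formula, u = (26 ± √388) / 6, so u ≈ 7.6163 or u ≈ 1.0504.
Neither value makes a denominator zero (u ≠ 6, u ≠ 2), so both are valid.

u = 1.0504 or u = 7.6163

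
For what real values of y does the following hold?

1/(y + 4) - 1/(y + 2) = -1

y = -4.7321 or y = -1.2679

Multiply both sides by (y + 4)(y + 2):
(y + 2) - (y + 4) = -(y + 4)(y + 2).
Expand and collect terms: -y^2 - 6y - 6 = 0.
By the quadratic formula, y = (6 +/- sqrt(12)) / -2, so y ~= -4.7321 or y ~= -1.2679.
Neither value makes a denominator zero (y != -4, y != -2), so both are valid.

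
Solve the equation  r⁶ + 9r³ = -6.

Let u = r³. The equation becomes u² + 9u + 6 = 0.
By the quadratic formula, u = -9/2 + √(57)/2 or u = -9/2 - √(57)/2.
r³ = -9/2 + √(57)/2 gives r = -∛(9/2 - √(57)/2) ≈ -0.8984.
r³ = -9/2 - √(57)/2 gives r = -∛(√(57)/2 + 9/2) ≈ -2.0227.

r = -2.0227 or r = -0.8984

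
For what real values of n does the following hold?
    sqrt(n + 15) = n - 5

n = 10

Square both sides: n + 15 = (n - 5)^2.
Expand and rearrange: n^2 - 11n + 10 = 0.
Solving gives n = 10 or n = 1.
Check each candidate in the original equation:
  n = 10: sqrt(25) = 5, while n - 5 = 5 — valid.
  n = 1: sqrt(16) = 4, while n - 5 = -4 — extraneous.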